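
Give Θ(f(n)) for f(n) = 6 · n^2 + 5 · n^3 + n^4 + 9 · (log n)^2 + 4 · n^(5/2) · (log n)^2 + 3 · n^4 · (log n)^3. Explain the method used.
f(n) ∈ Θ(n^4 · (log n)^3)

Compare the terms by growth order. For large n, n^a · (log n)^b dominates n^a' · (log n)^b' iff a > a', or (a = a' and b > b'). Ranking the 6 terms shows the dominant one is 3 · n^4 · (log n)^3. Hence f(n) ∈ Θ(n^4 · (log n)^3).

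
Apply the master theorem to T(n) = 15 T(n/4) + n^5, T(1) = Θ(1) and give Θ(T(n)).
T(n) = Θ(n^5)

log_4 15 ≈ 1.953. f(n) = n^5 dominates n^(log_4 15) since 5 > 1.953, and the regularity condition a·f(n/b) = 15·(n/4)^5 = (15/1024)·n^5 ≤ c·f(n) holds with c = 15/1024 ≈ 0.0146 < 1. So this is Case 3: T(n) = Θ(f(n)) = Θ(n^5).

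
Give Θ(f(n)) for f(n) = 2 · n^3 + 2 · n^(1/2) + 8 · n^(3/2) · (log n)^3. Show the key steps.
f(n) ∈ Θ(n^3)

Compare the terms by growth order. For large n, n^a · (log n)^b dominates n^a' · (log n)^b' iff a > a', or (a = a' and b > b'). Ranking the 3 terms shows the dominant one is 2 · n^3. Hence f(n) ∈ Θ(n^3).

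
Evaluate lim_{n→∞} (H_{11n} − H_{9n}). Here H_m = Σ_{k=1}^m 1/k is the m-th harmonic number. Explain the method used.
lim = ln(11/9)

Euler-Maclaurin gives H_m = ln m + γ + 1/(2m) + O(1/m^2). The γ and O(1/m) terms cancel in the difference:
  H_{11n} − H_{9n} = ln(11n) − ln(9n) + O(1/n) = ln(11/9) + O(1/n).
Hence the limit is ln(11/9).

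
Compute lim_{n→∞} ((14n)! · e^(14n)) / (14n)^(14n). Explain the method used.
lim = ∞

Stirling: (14n)! ~ sqrt(2π·14n) · (14n/e)^(14n). Hence
  (14n)! · e^(14n) / (14n)^(14n) ~ sqrt(2π·14n) = sqrt(2π·14) · sqrt(n) → ∞.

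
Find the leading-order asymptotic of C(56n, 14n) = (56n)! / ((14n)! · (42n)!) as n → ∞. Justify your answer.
C(56n, 14n) ~ (256/27)^(14n) · sqrt(2/(3π·14n))

Write N = 14n. Apply Stirling to each factorial:
  (4N)! ~ sqrt(2π·4N) · (4N/e)^(4N),
  N! ~ sqrt(2π N) · (N/e)^N,
  (3N)! ~ sqrt(2π·3N) · (3N/e)^(3N).
The exponential factors combine to (4N)^(4N) / (N^N · (3N)^(3N)) = 4^(4N)/3^(3N) = (4^4/3^3)^N = (256/27)^N.
The square-root prefactors combine to sqrt(2π·4N) / (sqrt(2π N)·sqrt(2π·3N)) = sqrt(4 / (2π·3·N)) = sqrt(2/(3π·14n)).
Substituting N = 14n: C(56n, 14n) ~ (256/27)^(14n) · sqrt(2/(3π·14n)).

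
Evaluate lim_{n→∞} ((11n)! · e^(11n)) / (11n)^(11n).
lim = ∞

Stirling: (11n)! ~ sqrt(2π·11n) · (11n/e)^(11n). Hence
  (11n)! · e^(11n) / (11n)^(11n) ~ sqrt(2π·11n) = sqrt(2π·11) · sqrt(n) → ∞.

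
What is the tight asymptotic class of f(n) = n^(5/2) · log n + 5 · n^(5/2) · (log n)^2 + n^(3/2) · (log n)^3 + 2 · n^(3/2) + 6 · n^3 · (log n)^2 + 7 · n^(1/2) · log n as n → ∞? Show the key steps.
f(n) ∈ Θ(n^3 · (log n)^2)

Compare the terms by growth order. For large n, n^a · (log n)^b dominates n^a' · (log n)^b' iff a > a', or (a = a' and b > b'). Ranking the 6 terms shows the dominant one is 6 · n^3 · (log n)^2. Hence f(n) ∈ Θ(n^3 · (log n)^2).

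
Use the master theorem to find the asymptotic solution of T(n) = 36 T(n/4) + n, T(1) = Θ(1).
T(n) = Θ(n^(log_4 36))

Master theorem: compare f(n) = n to n^(log_4 36) where log_4 36 ≈ 2.585. Since 1 < log_4 36, we have f(n) = O(n^(log_4 36 − ε)) for some ε > 0 — Case 1. Hence T(n) = Θ(n^(log_4 36)).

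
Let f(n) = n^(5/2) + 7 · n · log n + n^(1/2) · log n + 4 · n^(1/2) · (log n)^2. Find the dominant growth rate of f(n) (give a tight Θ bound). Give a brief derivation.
f(n) ∈ Θ(n^(5/2))

Compare the terms by growth order. For large n, n^a · (log n)^b dominates n^a' · (log n)^b' iff a > a', or (a = a' and b > b'). Ranking the 4 terms shows the dominant one is n^(5/2). Hence f(n) ∈ Θ(n^(5/2)).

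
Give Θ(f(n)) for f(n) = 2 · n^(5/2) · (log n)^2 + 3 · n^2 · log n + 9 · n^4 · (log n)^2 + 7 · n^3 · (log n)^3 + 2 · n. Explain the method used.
f(n) ∈ Θ(n^4 · (log n)^2)

Compare the terms by growth order. For large n, n^a · (log n)^b dominates n^a' · (log n)^b' iff a > a', or (a = a' and b > b'). Ranking the 5 terms shows the dominant one is 9 · n^4 · (log n)^2. Hence f(n) ∈ Θ(n^4 · (log n)^2).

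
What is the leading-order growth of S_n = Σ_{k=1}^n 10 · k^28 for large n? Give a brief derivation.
S_n ~ 10 · n^29 / 29

By integral comparison (Euler-Maclaurin), Σ_{k=1}^n 10 · k^28 = 10 · ∫_0^n x^28 dx + O(n^28) = 10 · n^29/29 + O(n^28). (Equivalently, Faulhaber's formula gives the same leading term.)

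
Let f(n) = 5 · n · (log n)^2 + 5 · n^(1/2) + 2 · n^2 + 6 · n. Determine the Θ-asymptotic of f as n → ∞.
f(n) ∈ Θ(n^2)

Compare the terms by growth order. For large n, n^a · (log n)^b dominates n^a' · (log n)^b' iff a > a', or (a = a' and b > b'). Ranking the 4 terms shows the dominant one is 2 · n^2. Hence f(n) ∈ Θ(n^2).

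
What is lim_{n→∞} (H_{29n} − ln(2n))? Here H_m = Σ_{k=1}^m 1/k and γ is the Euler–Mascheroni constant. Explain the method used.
lim = ln(29/2) + γ

By Euler-Maclaurin, H_m = ln m + γ + O(1/m). So
  H_{29n} − ln(2n) = ln(29n) + γ − ln(2n) + O(1/n)
                       = ln(29/2) + γ + O(1/n).
Hence the limit is ln(29/2) + γ.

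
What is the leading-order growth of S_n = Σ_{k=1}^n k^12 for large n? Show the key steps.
S_n ~ n^13 / 13

By integral comparison (Euler-Maclaurin), Σ_{k=1}^n k^12 = ∫_0^n x^12 dx + O(n^12) = n^13/13 + O(n^12). (Equivalently, Faulhaber's formula gives the same leading term.)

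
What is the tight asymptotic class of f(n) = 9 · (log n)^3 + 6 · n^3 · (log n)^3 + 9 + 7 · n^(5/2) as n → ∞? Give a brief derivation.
f(n) ∈ Θ(n^3 · (log n)^3)

Compare the terms by growth order. For large n, n^a · (log n)^b dominates n^a' · (log n)^b' iff a > a', or (a = a' and b > b'). Ranking the 4 terms shows the dominant one is 6 · n^3 · (log n)^3. Hence f(n) ∈ Θ(n^3 · (log n)^3).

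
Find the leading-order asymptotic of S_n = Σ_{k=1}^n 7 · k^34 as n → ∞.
S_n ~ n^35 / 5

By integral comparison (Euler-Maclaurin), Σ_{k=1}^n 7 · k^34 = 7 · ∫_0^n x^34 dx + O(n^34) = 7 · n^35/35 = n^35 / 5 + O(n^34). (Equivalently, Faulhaber's formula gives the same leading term.)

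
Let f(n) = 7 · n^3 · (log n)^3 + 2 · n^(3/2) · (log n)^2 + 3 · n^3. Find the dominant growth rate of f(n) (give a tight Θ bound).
f(n) ∈ Θ(n^3 · (log n)^3)

Compare the terms by growth order. For large n, n^a · (log n)^b dominates n^a' · (log n)^b' iff a > a', or (a = a' and b > b'). Ranking the 3 terms shows the dominant one is 7 · n^3 · (log n)^3. Hence f(n) ∈ Θ(n^3 · (log n)^3).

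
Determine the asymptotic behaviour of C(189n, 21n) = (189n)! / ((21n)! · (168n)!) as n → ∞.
C(189n, 21n) ~ (387420489/16777216)^(21n) · sqrt(9/(16π·21n))

Write N = 21n. Apply Stirling to each factorial:
  (9N)! ~ sqrt(2π·9N) · (9N/e)^(9N),
  N! ~ sqrt(2π N) · (N/e)^N,
  (8N)! ~ sqrt(2π·8N) · (8N/e)^(8N).
The exponential factors combine to (9N)^(9N) / (N^N · (8N)^(8N)) = 9^(9N)/8^(8N) = (9^9/8^8)^N = (387420489/16777216)^N.
The square-root prefactors combine to sqrt(2π·9N) / (sqrt(2π N)·sqrt(2π·8N)) = sqrt(9 / (2π·8·N)) = sqrt(9/(16π·21n)).
Substituting N = 21n: C(189n, 21n) ~ (387420489/16777216)^(21n) · sqrt(9/(16π·21n)).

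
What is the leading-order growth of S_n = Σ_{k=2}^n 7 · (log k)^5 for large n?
S_n ~ 7 · n · (log n)^5

By integral comparison, S_n = ∫_1^n 7 · (log x)^5 dx + O((log n)^5). For the integral, the leading term of ∫_1^n (log x)^5 dx is n · (log n)^5 (by repeated integration by parts; each step lowers the log-exponent and produces a relatively O(1/log n) correction). Hence S_n ~ 7 · n · (log n)^5.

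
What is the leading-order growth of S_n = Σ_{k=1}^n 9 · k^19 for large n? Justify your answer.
S_n ~ 9 · n^20 / 20

By integral comparison (Euler-Maclaurin), Σ_{k=1}^n 9 · k^19 = 9 · ∫_0^n x^19 dx + O(n^19) = 9 · n^20/20 + O(n^19). (Equivalently, Faulhaber's formula gives the same leading term.)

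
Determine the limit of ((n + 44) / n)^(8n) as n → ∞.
lim = e^352

Rewrite as (1 + 44/n)^(8n). By the standard limit (1 + x/n)^n → e^x, we have (1 + 44/n)^n → e^44, and raising to the 8th power gives e^352.
More precisely, ln[(1 + 44/n)^(8n)] = 8n · ln(1 + 44/n) = 8n · (44/n + O(1/n^2)) = 352 + O(1/n) → 352.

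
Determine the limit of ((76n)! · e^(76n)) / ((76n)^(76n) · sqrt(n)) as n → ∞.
lim = sqrt(2π·76)

Stirling: (76n)! ~ sqrt(2π·76n) · (76n/e)^(76n). Hence
  (76n)! · e^(76n) / (76n)^(76n) ~ sqrt(2π·76n).
Dividing by sqrt(n): sqrt(2π·76n) / sqrt(n) = sqrt(2π·76) · n^((1−1)/2), so the limit is sqrt(2π·76).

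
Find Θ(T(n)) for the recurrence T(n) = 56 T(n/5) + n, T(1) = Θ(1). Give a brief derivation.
T(n) = Θ(n^(log_5 56))

Master theorem: compare f(n) = n to n^(log_5 56) where log_5 56 ≈ 2.501. Since 1 < log_5 56, we have f(n) = O(n^(log_5 56 − ε)) for some ε > 0 — Case 1. Hence T(n) = Θ(n^(log_5 56)).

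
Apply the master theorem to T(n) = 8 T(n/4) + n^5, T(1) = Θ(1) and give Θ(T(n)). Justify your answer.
T(n) = Θ(n^5)

log_4 8 ≈ 1.500. f(n) = n^5 dominates n^(log_4 8) since 5 > 1.500, and the regularity condition a·f(n/b) = 8·(n/4)^5 = (8/1024)·n^5 ≤ c·f(n) holds with c = 8/1024 ≈ 0.00781 < 1. So this is Case 3: T(n) = Θ(f(n)) = Θ(n^5).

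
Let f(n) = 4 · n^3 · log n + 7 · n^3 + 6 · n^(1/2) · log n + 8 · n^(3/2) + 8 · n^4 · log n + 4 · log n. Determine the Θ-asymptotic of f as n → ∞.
f(n) ∈ Θ(n^4 · log n)

Compare the terms by growth order. For large n, n^a · (log n)^b dominates n^a' · (log n)^b' iff a > a', or (a = a' and b > b'). Ranking the 6 terms shows the dominant one is 8 · n^4 · log n. Hence f(n) ∈ Θ(n^4 · log n).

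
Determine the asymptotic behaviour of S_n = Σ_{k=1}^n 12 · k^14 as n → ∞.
S_n ~ 4 · n^15 / 5

By integral comparison (Euler-Maclaurin), Σ_{k=1}^n 12 · k^14 = 12 · ∫_0^n x^14 dx + O(n^14) = 12 · n^15/15 = 4 · n^15 / 5 + O(n^14). (Equivalently, Faulhaber's formula gives the same leading term.)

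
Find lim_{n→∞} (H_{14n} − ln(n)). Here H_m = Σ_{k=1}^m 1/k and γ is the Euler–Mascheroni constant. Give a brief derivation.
lim = ln 14 + γ

By Euler-Maclaurin, H_m = ln m + γ + O(1/m). So
  H_{14n} − ln(n) = ln(14n) + γ − ln(n) + O(1/n)
                       = ln(14/1) + γ + O(1/n).
Hence the limit is ln(14/1) + γ.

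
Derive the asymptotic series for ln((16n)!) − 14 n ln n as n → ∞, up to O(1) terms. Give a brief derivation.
ln((16n)!) − 14 n ln n = 2 n ln n + 16(ln 16 − 1) n + (1/2) ln(2π·16n) + O(1/n)

Stirling: ln((16n)!) = 16n ln(16n) − 16n + (1/2) ln(2π·16n) + O(1/n).
Expand 16n ln(16n) = 16n (ln n + ln 16) = 16n ln n + 16n ln 16.
Subtract 14n ln n: leading term is (16 − 14) n ln n = 2 n ln n. The next term is 16n ln 16 − 16n = 16(ln 16 − 1) n. Then the (1/2) ln(2π·16n) correction.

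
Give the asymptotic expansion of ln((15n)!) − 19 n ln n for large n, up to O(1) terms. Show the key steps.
ln((15n)!) − 19 n ln n = −4 n ln n + 15(ln 15 − 1) n + (1/2) ln(2π·15n) + O(1/n)

Stirling: ln((15n)!) = 15n ln(15n) − 15n + (1/2) ln(2π·15n) + O(1/n).
Expand 15n ln(15n) = 15n (ln n + ln 15) = 15n ln n + 15n ln 15.
Subtract 19n ln n: leading term is (15 − 19) n ln n = −4 n ln n. The next term is 15n ln 15 − 15n = 15(ln 15 − 1) n. Then the (1/2) ln(2π·15n) correction.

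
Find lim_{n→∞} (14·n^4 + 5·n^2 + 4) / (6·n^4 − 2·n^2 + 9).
lim = 14/6 = 7/3

For large n the leading n^4 terms dominate both numerator and denominator. Dividing top and bottom by n^4, every other term tends to 0, leaving 14/6 = 7/3.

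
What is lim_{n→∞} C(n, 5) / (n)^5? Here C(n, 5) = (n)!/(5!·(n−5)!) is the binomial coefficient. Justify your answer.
lim = 1/5! = 1/120

With N = n → ∞: C(N, 5) / N^5 = [N(N−1)…(N−4)] / (5! · N^5) = (1/5!) · 1 · (1 − 1/n) · (1 − 2/n) · (1 − 3/n) · (1 − 4/n). Each factor → 1 as N → ∞, so the limit is 1/5! = 1/120.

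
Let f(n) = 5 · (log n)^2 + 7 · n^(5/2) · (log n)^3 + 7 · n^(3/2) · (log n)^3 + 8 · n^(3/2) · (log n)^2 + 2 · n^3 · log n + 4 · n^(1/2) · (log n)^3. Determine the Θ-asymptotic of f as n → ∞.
f(n) ∈ Θ(n^3 · log n)

Compare the terms by growth order. For large n, n^a · (log n)^b dominates n^a' · (log n)^b' iff a > a', or (a = a' and b > b'). Ranking the 6 terms shows the dominant one is 2 · n^3 · log n. Hence f(n) ∈ Θ(n^3 · log n).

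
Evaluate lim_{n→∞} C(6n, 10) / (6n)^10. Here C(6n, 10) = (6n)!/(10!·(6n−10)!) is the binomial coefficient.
lim = 1/10! = 1/3628800

With N = 6n → ∞: C(N, 10) / N^10 = [N(N−1)…(N−9)] / (10! · N^10) = (1/10!) · 1 · (1 − 1/(6n)) · … · (1 − 9/(6n)). Each factor → 1 as N → ∞, so the limit is 1/10! = 1/3628800.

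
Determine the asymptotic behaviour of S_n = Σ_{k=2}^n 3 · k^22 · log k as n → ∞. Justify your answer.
S_n ~ 3 · n^23 log n / 23 − 3 · n^23 / 529

By integral comparison, S_n = ∫_1^n 3 · x^22 · log x dx + O(n^22 · log n). For the integral, ∫ x^22 log x dx = n^23 log n / 23 − n^23/529 (integration by parts). Hence S_n ~ 3 · n^23 log n / 23 − 3 · n^23 / 529.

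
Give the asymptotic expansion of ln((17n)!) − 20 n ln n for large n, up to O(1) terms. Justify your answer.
ln((17n)!) − 20 n ln n = −3 n ln n + 17(ln 17 − 1) n + (1/2) ln(2π·17n) + O(1/n)

Stirling: ln((17n)!) = 17n ln(17n) − 17n + (1/2) ln(2π·17n) + O(1/n).
Expand 17n ln(17n) = 17n (ln n + ln 17) = 17n ln n + 17n ln 17.
Subtract 20n ln n: leading term is (17 − 20) n ln n = −3 n ln n. The next term is 17n ln 17 − 17n = 17(ln 17 − 1) n. Then the (1/2) ln(2π·17n) correction.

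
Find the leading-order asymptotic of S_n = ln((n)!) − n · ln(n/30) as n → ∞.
S_n ~ n · (ln 30 − 1) + O(ln n)

Stirling: ln((n)!) = n ln(n) − n + O(ln n).
  S_n = n ln(n) − n − n ln(n/30) + O(ln n)
      = n ln(n) − n ln n + n ln 30 − n + O(ln n)
      = n ln 30 − n + O(ln n)
      = n (ln 30 − 1) + O(ln n).
Numerically ln(30) − 1 ≈ 2.4012.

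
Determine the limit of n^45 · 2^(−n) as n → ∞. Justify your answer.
lim = 0

Exponentials with base > 1 dominate every fixed polynomial: for any fixed c, n^c / 2^n → 0 as n → ∞ (e.g. by the ratio test, or by writing 2^n = e^(n ln 2) and noting e^(n ln 2) / n^c → ∞). Hence n^45 · 2^(−n) = n^45 / 2^n → 0.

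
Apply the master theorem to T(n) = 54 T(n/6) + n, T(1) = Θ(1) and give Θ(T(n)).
T(n) = Θ(n^(log_6 54))

Master theorem: compare f(n) = n to n^(log_6 54) where log_6 54 ≈ 2.226. Since 1 < log_6 54, we have f(n) = O(n^(log_6 54 − ε)) for some ε > 0 — Case 1. Hence T(n) = Θ(n^(log_6 54)).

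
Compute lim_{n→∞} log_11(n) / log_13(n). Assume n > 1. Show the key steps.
lim = ln(13) / ln(11) = log_11(13)

Change of base: log_11(n) = ln n / ln 11 and log_13(n) = ln n / ln 13. The ratio is (ln n / ln 11) · (ln 13 / ln n) = ln 13 / ln 11, a constant independent of n. So the limit is ln 13 / ln 11 = log_11(13).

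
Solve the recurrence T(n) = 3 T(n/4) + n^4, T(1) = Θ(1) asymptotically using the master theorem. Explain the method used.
T(n) = Θ(n^4)

log_4 3 ≈ 0.792. f(n) = n^4 dominates n^(log_4 3) since 4 > 0.792, and the regularity condition a·f(n/b) = 3·(n/4)^4 = (3/256)·n^4 ≤ c·f(n) holds with c = 3/256 ≈ 0.0117 < 1. So this is Case 3: T(n) = Θ(f(n)) = Θ(n^4).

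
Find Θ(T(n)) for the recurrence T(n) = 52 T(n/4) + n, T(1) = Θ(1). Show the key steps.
T(n) = Θ(n^(log_4 52))

Master theorem: compare f(n) = n to n^(log_4 52) where log_4 52 ≈ 2.850. Since 1 < log_4 52, we have f(n) = O(n^(log_4 52 − ε)) for some ε > 0 — Case 1. Hence T(n) = Θ(n^(log_4 52)).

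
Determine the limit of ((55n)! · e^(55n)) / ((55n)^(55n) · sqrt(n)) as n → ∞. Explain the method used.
lim = sqrt(2π·55)

Stirling: (55n)! ~ sqrt(2π·55n) · (55n/e)^(55n). Hence
  (55n)! · e^(55n) / (55n)^(55n) ~ sqrt(2π·55n).
Dividing by sqrt(n): sqrt(2π·55n) / sqrt(n) = sqrt(2π·55) · n^((1−1)/2), so the limit is sqrt(2π·55).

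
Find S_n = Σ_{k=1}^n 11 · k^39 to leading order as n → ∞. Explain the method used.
S_n ~ 11 · n^40 / 40

By integral comparison (Euler-Maclaurin), Σ_{k=1}^n 11 · k^39 = 11 · ∫_0^n x^39 dx + O(n^39) = 11 · n^40/40 + O(n^39). (Equivalently, Faulhaber's formula gives the same leading term.)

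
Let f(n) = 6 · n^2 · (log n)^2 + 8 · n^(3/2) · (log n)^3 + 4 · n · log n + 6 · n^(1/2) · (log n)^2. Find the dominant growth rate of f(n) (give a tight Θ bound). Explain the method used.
f(n) ∈ Θ(n^2 · (log n)^2)

Compare the terms by growth order. For large n, n^a · (log n)^b dominates n^a' · (log n)^b' iff a > a', or (a = a' and b > b'). Ranking the 4 terms shows the dominant one is 6 · n^2 · (log n)^2. Hence f(n) ∈ Θ(n^2 · (log n)^2).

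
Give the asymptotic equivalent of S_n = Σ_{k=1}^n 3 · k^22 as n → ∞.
S_n ~ 3 · n^23 / 23

By integral comparison (Euler-Maclaurin), Σ_{k=1}^n 3 · k^22 = 3 · ∫_0^n x^22 dx + O(n^22) = 3 · n^23/23 + O(n^22). (Equivalently, Faulhaber's formula gives the same leading term.)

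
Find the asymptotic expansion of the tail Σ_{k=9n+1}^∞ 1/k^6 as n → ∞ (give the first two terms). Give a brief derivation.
Σ_{k>9n} 1/k^6 = 1/(5 · (9n)^5) − 1/(2 · (9n)^6) + O(1/(9n)^7)

Compare to the integral: ∫_{9n}^∞ x^(−6) dx = [−x^(−5)/5]_{9n}^∞ = 1/((6−1)·(9n)^5). The Euler-Maclaurin correction adds −f(9n)/2 = −1/(2·(9n)^6). Euler-Maclaurin then gives
  Σ_{k>9n} 1/k^6 = ∫_{9n}^∞ dx/x^6 − 1/(2·(9n)^6) + O(1/(9n)^7).
(Equivalently this is ζ(6) − Σ_{k≤9n} 1/k^6.)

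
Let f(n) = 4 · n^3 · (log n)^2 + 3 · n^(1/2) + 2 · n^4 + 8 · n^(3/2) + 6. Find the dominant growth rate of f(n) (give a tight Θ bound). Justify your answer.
f(n) ∈ Θ(n^4)

Compare the terms by growth order. For large n, n^a · (log n)^b dominates n^a' · (log n)^b' iff a > a', or (a = a' and b > b'). Ranking the 5 terms shows the dominant one is 2 · n^4. Hence f(n) ∈ Θ(n^4).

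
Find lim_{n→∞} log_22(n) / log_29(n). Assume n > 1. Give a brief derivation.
lim = ln(29) / ln(22) = log_22(29)

Change of base: log_22(n) = ln n / ln 22 and log_29(n) = ln n / ln 29. The ratio is (ln n / ln 22) · (ln 29 / ln n) = ln 29 / ln 22, a constant independent of n. So the limit is ln 29 / ln 22 = log_22(29).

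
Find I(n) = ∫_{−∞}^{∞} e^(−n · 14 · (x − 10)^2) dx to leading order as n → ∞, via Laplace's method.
I(n) = sqrt(π/(14n))

Here φ(x) = 14 · (x − 10)^2 has its unique minimum at x* = 10 with φ(x*) = 0 and φ''(x*) = 28. Laplace's method gives
  I(n) ~ e^(−n φ(x*)) · sqrt(2π / (n · φ''(x*))) = sqrt(2π / (28n)) = sqrt(π/(14n)).
This is exact: substituting u = (x − 10)·sqrt(14n) gives I(n) = (1/sqrt(14n)) ∫_{−∞}^{∞} e^(−u^2) du = sqrt(π/(14n)).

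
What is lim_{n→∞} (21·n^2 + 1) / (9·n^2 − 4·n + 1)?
lim = 21/9 = 7/3

For large n the leading n^2 terms dominate both numerator and denominator. Dividing top and bottom by n^2, every other term tends to 0, leaving 21/9 = 7/3.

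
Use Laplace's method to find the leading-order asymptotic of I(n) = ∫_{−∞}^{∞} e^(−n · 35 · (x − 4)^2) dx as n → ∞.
I(n) = sqrt(π/(35n))

Here φ(x) = 35 · (x − 4)^2 has its unique minimum at x* = 4 with φ(x*) = 0 and φ''(x*) = 70. Laplace's method gives
  I(n) ~ e^(−n φ(x*)) · sqrt(2π / (n · φ''(x*))) = sqrt(2π / (70n)) = sqrt(π/(35n)).
This is exact: substituting u = (x − 4)·sqrt(35n) gives I(n) = (1/sqrt(35n)) ∫_{−∞}^{∞} e^(−u^2) du = sqrt(π/(35n)).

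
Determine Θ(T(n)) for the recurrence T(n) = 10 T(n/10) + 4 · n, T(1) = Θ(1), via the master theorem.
T(n) = Θ(n log n)

log_10 10 = 1, and f(n) = 4 · n = Θ(n^(log_10 10)). This is Case 2 of the master theorem: T(n) = Θ(f(n) · log n) = Θ(n log n).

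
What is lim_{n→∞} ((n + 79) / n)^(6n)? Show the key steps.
lim = e^474

Rewrite as (1 + 79/n)^(6n). By the standard limit (1 + x/n)^n → e^x, we have (1 + 79/n)^n → e^79, and raising to the 6th power gives e^474.
More precisely, ln[(1 + 79/n)^(6n)] = 6n · ln(1 + 79/n) = 6n · (79/n + O(1/n^2)) = 474 + O(1/n) → 474.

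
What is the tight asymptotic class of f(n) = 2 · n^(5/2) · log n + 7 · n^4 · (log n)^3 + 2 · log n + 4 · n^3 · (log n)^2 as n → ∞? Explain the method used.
f(n) ∈ Θ(n^4 · (log n)^3)

Compare the terms by growth order. For large n, n^a · (log n)^b dominates n^a' · (log n)^b' iff a > a', or (a = a' and b > b'). Ranking the 4 terms shows the dominant one is 7 · n^4 · (log n)^3. Hence f(n) ∈ Θ(n^4 · (log n)^3).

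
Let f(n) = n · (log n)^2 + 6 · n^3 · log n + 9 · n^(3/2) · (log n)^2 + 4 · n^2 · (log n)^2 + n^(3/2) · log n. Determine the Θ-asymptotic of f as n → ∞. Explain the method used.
f(n) ∈ Θ(n^3 · log n)

Compare the terms by growth order. For large n, n^a · (log n)^b dominates n^a' · (log n)^b' iff a > a', or (a = a' and b > b'). Ranking the 5 terms shows the dominant one is 6 · n^3 · log n. Hence f(n) ∈ Θ(n^3 · log n).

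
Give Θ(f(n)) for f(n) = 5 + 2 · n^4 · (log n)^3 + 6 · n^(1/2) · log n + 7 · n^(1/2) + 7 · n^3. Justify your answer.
f(n) ∈ Θ(n^4 · (log n)^3)

Compare the terms by growth order. For large n, n^a · (log n)^b dominates n^a' · (log n)^b' iff a > a', or (a = a' and b > b'). Ranking the 5 terms shows the dominant one is 2 · n^4 · (log n)^3. Hence f(n) ∈ Θ(n^4 · (log n)^3).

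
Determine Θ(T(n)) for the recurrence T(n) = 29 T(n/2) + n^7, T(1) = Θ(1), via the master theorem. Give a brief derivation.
T(n) = Θ(n^7)

log_2 29 ≈ 4.858. f(n) = n^7 dominates n^(log_2 29) since 7 > 4.858, and the regularity condition a·f(n/b) = 29·(n/2)^7 = (29/128)·n^7 ≤ c·f(n) holds with c = 29/128 ≈ 0.227 < 1. So this is Case 3: T(n) = Θ(f(n)) = Θ(n^7).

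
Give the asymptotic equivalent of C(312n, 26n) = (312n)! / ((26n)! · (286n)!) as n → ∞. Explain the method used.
C(312n, 26n) ~ (8916100448256/285311670611)^(26n) · sqrt(6/(11π·26n))

Write N = 26n. Apply Stirling to each factorial:
  (12N)! ~ sqrt(2π·12N) · (12N/e)^(12N),
  N! ~ sqrt(2π N) · (N/e)^N,
  (11N)! ~ sqrt(2π·11N) · (11N/e)^(11N).
The exponential factors combine to (12N)^(12N) / (N^N · (11N)^(11N)) = 12^(12N)/11^(11N) = (12^12/11^11)^N = (8916100448256/285311670611)^N.
The square-root prefactors combine to sqrt(2π·12N) / (sqrt(2π N)·sqrt(2π·11N)) = sqrt(12 / (2π·11·N)) = sqrt(6/(11π·26n)).
Substituting N = 26n: C(312n, 26n) ~ (8916100448256/285311670611)^(26n) · sqrt(6/(11π·26n)).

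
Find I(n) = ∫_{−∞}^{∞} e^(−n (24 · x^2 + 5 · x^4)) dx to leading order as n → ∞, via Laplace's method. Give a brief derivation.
I(n) ~ sqrt(π/(24n))

φ(x) = 24 · x^2 + 5 · x^4 has its unique global minimum at x* = 0 (since φ'(x) = 48x + 20x^3 = 0 only at x = 0 for real x with both coefficients positive, and φ → ∞ as |x| → ∞). At x* = 0, φ(0) = 0 and φ''(0) = 48. Laplace's method then gives
  I(n) ~ sqrt(2π / (n · φ''(0))) · e^(−n φ(0)) = sqrt(2π / (48n)) = sqrt(π/(24n)).
The 5 · x^4 term contributes only at subleading order (an O(1/n) relative correction).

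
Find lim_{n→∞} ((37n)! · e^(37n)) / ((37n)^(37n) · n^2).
lim = 0

Stirling: (37n)! ~ sqrt(2π·37n) · (37n/e)^(37n). Hence
  (37n)! · e^(37n) / (37n)^(37n) ~ sqrt(2π·37n).
Dividing by n^2: sqrt(2π·37n) / n^2 = sqrt(2π·37) · n^((1−4)/2), so the expression behaves like sqrt(2π·37) · n^((1−4)/2) → 0.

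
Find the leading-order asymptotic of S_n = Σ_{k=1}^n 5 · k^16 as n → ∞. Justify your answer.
S_n ~ 5 · n^17 / 17

By integral comparison (Euler-Maclaurin), Σ_{k=1}^n 5 · k^16 = 5 · ∫_0^n x^16 dx + O(n^16) = 5 · n^17/17 + O(n^16). (Equivalently, Faulhaber's formula gives the same leading term.)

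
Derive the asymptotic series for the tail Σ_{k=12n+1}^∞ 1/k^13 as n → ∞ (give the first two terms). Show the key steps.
Σ_{k>12n} 1/k^13 = 1/(12 · (12n)^12) − 1/(2 · (12n)^13) + O(1/(12n)^14)

Compare to the integral: ∫_{12n}^∞ x^(−13) dx = [−x^(−12)/12]_{12n}^∞ = 1/((13−1)·(12n)^12). The Euler-Maclaurin correction adds −f(12n)/2 = −1/(2·(12n)^13). Euler-Maclaurin then gives
  Σ_{k>12n} 1/k^13 = ∫_{12n}^∞ dx/x^13 − 1/(2·(12n)^13) + O(1/(12n)^14).
(Equivalently this is ζ(13) − Σ_{k≤12n} 1/k^13.)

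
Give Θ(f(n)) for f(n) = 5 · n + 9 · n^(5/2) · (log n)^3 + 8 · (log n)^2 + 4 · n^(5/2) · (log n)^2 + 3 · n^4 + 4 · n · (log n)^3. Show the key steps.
f(n) ∈ Θ(n^4)

Compare the terms by growth order. For large n, n^a · (log n)^b dominates n^a' · (log n)^b' iff a > a', or (a = a' and b > b'). Ranking the 6 terms shows the dominant one is 3 · n^4. Hence f(n) ∈ Θ(n^4).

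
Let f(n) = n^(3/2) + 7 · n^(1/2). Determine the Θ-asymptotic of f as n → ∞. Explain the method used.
f(n) ∈ Θ(n^(3/2))

Compare the terms by growth order. For large n, n^a · (log n)^b dominates n^a' · (log n)^b' iff a > a', or (a = a' and b > b'). Ranking the 2 terms shows the dominant one is n^(3/2). Hence f(n) ∈ Θ(n^(3/2)).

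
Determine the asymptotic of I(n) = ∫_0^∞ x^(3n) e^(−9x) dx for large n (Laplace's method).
I(n) ~ (sqrt(2π·3n) / 9) · (3n/(9e))^(3n)

Write the integrand as exp(3n ln x − 9x) and set f(x) = 3n ln x − 9x. Then f'(x) = 3n/x − 9 = 0 at x* = 3n/9, and f''(x*) = −3n/x*^2 = −9^2/(3n). Laplace's method (interior maximum) gives
  I(n) ~ e^(f(x*)) · sqrt(2π / |f''(x*)|)
        = exp(3n ln(3n/9) − 3n) · sqrt(2π · 3n / 9^2)
        = (3n/9)^(3n) e^(−3n) · sqrt(2π·3n) / 9
        = (sqrt(2π·3n) / 9) · (3n/(9e))^(3n).
This matches Γ(3n+1)/9^(3n+1) with Stirling applied to Γ.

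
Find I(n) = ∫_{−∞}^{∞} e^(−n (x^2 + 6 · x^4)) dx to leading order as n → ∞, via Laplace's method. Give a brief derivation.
I(n) ~ sqrt(π/n)

φ(x) = x^2 + 6 · x^4 has its unique global minimum at x* = 0 (since φ'(x) = 2x + 24x^3 = 0 only at x = 0 for real x with both coefficients positive, and φ → ∞ as |x| → ∞). At x* = 0, φ(0) = 0 and φ''(0) = 2. Laplace's method then gives
  I(n) ~ sqrt(2π / (n · φ''(0))) · e^(−n φ(0)) = sqrt(2π / (2n)) = sqrt(π/n).
The 6 · x^4 term contributes only at subleading order (an O(1/n) relative correction).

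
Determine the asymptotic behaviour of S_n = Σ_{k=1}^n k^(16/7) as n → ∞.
S_n ~ (7/23) · n^(23/7)

Integral comparison: Σ_{k=1}^n k^(16/7) = ∫_0^n x^(16/7) dx + O(n^(16/7)). The integral is n^(1 + 16/7) / (1 + 16/7) = n^((16+7)/7) / ((16+7)/7) = (7/23) · n^(23/7).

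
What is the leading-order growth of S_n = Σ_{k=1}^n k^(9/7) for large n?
S_n ~ (7/16) · n^(16/7)

Integral comparison: Σ_{k=1}^n k^(9/7) = ∫_0^n x^(9/7) dx + O(n^(9/7)). The integral is n^(1 + 9/7) / (1 + 9/7) = n^((9+7)/7) / ((9+7)/7) = (7/16) · n^(16/7).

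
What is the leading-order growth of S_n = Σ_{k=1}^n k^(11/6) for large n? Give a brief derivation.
S_n ~ (6/17) · n^(17/6)

Integral comparison: Σ_{k=1}^n k^(11/6) = ∫_0^n x^(11/6) dx + O(n^(11/6)). The integral is n^(1 + 11/6) / (1 + 11/6) = n^((11+6)/6) / ((11+6)/6) = (6/17) · n^(17/6).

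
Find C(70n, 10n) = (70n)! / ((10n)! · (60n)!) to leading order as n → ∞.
C(70n, 10n) ~ (823543/46656)^(10n) · sqrt(7/(12π·10n))

Write N = 10n. Apply Stirling to each factorial:
  (7N)! ~ sqrt(2π·7N) · (7N/e)^(7N),
  N! ~ sqrt(2π N) · (N/e)^N,
  (6N)! ~ sqrt(2π·6N) · (6N/e)^(6N).
The exponential factors combine to (7N)^(7N) / (N^N · (6N)^(6N)) = 7^(7N)/6^(6N) = (7^7/6^6)^N = (823543/46656)^N.
The square-root prefactors combine to sqrt(2π·7N) / (sqrt(2π N)·sqrt(2π·6N)) = sqrt(7 / (2π·6·N)) = sqrt(7/(12π·10n)).
Substituting N = 10n: C(70n, 10n) ~ (823543/46656)^(10n) · sqrt(7/(12π·10n)).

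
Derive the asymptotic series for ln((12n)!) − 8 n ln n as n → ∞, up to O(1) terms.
ln((12n)!) − 8 n ln n = 4 n ln n + 12(ln 12 − 1) n + (1/2) ln(2π·12n) + O(1/n)

Stirling: ln((12n)!) = 12n ln(12n) − 12n + (1/2) ln(2π·12n) + O(1/n).
Expand 12n ln(12n) = 12n (ln n + ln 12) = 12n ln n + 12n ln 12.
Subtract 8n ln n: leading term is (12 − 8) n ln n = 4 n ln n. The next term is 12n ln 12 − 12n = 12(ln 12 − 1) n. Then the (1/2) ln(2π·12n) correction.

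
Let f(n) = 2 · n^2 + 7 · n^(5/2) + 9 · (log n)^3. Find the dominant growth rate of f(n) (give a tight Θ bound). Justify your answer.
f(n) ∈ Θ(n^(5/2))

Compare the terms by growth order. For large n, n^a · (log n)^b dominates n^a' · (log n)^b' iff a > a', or (a = a' and b > b'). Ranking the 3 terms shows the dominant one is 7 · n^(5/2). Hence f(n) ∈ Θ(n^(5/2)).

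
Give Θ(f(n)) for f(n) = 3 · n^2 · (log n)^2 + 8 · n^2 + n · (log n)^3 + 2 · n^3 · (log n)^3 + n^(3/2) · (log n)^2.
f(n) ∈ Θ(n^3 · (log n)^3)

Compare the terms by growth order. For large n, n^a · (log n)^b dominates n^a' · (log n)^b' iff a > a', or (a = a' and b > b'). Ranking the 5 terms shows the dominant one is 2 · n^3 · (log n)^3. Hence f(n) ∈ Θ(n^3 · (log n)^3).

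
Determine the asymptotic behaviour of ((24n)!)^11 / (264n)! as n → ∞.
((24n)!)^11/(264n)! ~ ((2π·24n)^(10/2) / sqrt(11)) · 11^(−11·24n)  →  0

Write N = 24n. Stirling: N! ~ sqrt(2π N)(N/e)^N and (11N)! ~ sqrt(2π·11N)·(11N/e)^(11N).
  (N!)^11/(11N)! ~ (2π N)^(11/2) (N/e)^(11N) / [sqrt(2π·11N) (11N/e)^(11N)]
     = (2π N)^(11/2) / sqrt(2π·11N) · (N/(11N))^(11N)
     = (2π N)^((11−1)/2) / sqrt(11) · 11^(−11N).
Since 11^11 > 1, the factor 11^(−11N) decays exponentially, so the ratio → 0. Substituting N = 24n gives the stated form.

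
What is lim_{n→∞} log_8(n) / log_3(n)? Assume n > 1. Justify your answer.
lim = ln(3) / ln(8) = log_8(3)

Change of base: log_8(n) = ln n / ln 8 and log_3(n) = ln n / ln 3. The ratio is (ln n / ln 8) · (ln 3 / ln n) = ln 3 / ln 8, a constant independent of n. So the limit is ln 3 / ln 8 = log_8(3).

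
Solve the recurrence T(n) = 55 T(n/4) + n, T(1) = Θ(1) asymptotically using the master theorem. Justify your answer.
T(n) = Θ(n^(log_4 55))

Master theorem: compare f(n) = n to n^(log_4 55) where log_4 55 ≈ 2.891. Since 1 < log_4 55, we have f(n) = O(n^(log_4 55 − ε)) for some ε > 0 — Case 1. Hence T(n) = Θ(n^(log_4 55)).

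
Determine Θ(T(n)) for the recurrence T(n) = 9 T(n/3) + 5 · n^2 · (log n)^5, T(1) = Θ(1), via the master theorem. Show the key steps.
T(n) = Θ(n^2 · (log n)^6)

Here log_3 9 = 2 and f(n) = 5 · n^2 · (log n)^5 = Θ(n^(log_3 9) · (log n)^5). This is the extended Case 2 of the master theorem (f matches the critical exponent up to log factors), giving T(n) = Θ(n^(log_3 9) · (log n)^(5+1)) = Θ(n^2 · (log n)^6).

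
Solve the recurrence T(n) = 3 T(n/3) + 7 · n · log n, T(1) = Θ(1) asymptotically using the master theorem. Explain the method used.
T(n) = Θ(n · (log n)^2)

Here log_3 3 = 1 and f(n) = 7 · n · log n = Θ(n^(log_3 3) · (log n)^1). This is the extended Case 2 of the master theorem (f matches the critical exponent up to log factors), giving T(n) = Θ(n^(log_3 3) · (log n)^(1+1)) = Θ(n · (log n)^2).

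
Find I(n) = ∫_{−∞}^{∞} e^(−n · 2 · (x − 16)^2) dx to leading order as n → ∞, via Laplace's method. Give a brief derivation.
I(n) = sqrt(π/(2n))

Here φ(x) = 2 · (x − 16)^2 has its unique minimum at x* = 16 with φ(x*) = 0 and φ''(x*) = 4. Laplace's method gives
  I(n) ~ e^(−n φ(x*)) · sqrt(2π / (n · φ''(x*))) = sqrt(2π / (4n)) = sqrt(π/(2n)).
This is exact: substituting u = (x − 16)·sqrt(2n) gives I(n) = (1/sqrt(2n)) ∫_{−∞}^{∞} e^(−u^2) du = sqrt(π/(2n)).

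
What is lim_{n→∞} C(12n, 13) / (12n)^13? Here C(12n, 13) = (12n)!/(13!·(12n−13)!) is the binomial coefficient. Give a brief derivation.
lim = 1/13! = 1/6227020800

With N = 12n → ∞: C(N, 13) / N^13 = [N(N−1)…(N−12)] / (13! · N^13) = (1/13!) · 1 · (1 − 1/(12n)) · … · (1 − 12/(12n)). Each factor → 1 as N → ∞, so the limit is 1/13! = 1/6227020800.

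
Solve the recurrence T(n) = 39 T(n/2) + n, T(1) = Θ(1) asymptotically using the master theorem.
T(n) = Θ(n^(log_2 39))

Master theorem: compare f(n) = n to n^(log_2 39) where log_2 39 ≈ 5.285. Since 1 < log_2 39, we have f(n) = O(n^(log_2 39 − ε)) for some ε > 0 — Case 1. Hence T(n) = Θ(n^(log_2 39)).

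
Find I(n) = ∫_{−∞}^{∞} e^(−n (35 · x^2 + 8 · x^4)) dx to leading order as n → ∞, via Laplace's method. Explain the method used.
I(n) ~ sqrt(π/(35n))

φ(x) = 35 · x^2 + 8 · x^4 has its unique global minimum at x* = 0 (since φ'(x) = 70x + 32x^3 = 0 only at x = 0 for real x with both coefficients positive, and φ → ∞ as |x| → ∞). At x* = 0, φ(0) = 0 and φ''(0) = 70. Laplace's method then gives
  I(n) ~ sqrt(2π / (n · φ''(0))) · e^(−n φ(0)) = sqrt(2π / (70n)) = sqrt(π/(35n)).
The 8 · x^4 term contributes only at subleading order (an O(1/n) relative correction).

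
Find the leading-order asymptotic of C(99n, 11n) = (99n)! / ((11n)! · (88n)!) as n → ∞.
C(99n, 11n) ~ (387420489/16777216)^(11n) · sqrt(9/(16π·11n))

Write N = 11n. Apply Stirling to each factorial:
  (9N)! ~ sqrt(2π·9N) · (9N/e)^(9N),
  N! ~ sqrt(2π N) · (N/e)^N,
  (8N)! ~ sqrt(2π·8N) · (8N/e)^(8N).
The exponential factors combine to (9N)^(9N) / (N^N · (8N)^(8N)) = 9^(9N)/8^(8N) = (9^9/8^8)^N = (387420489/16777216)^N.
The square-root prefactors combine to sqrt(2π·9N) / (sqrt(2π N)·sqrt(2π·8N)) = sqrt(9 / (2π·8·N)) = sqrt(9/(16π·11n)).
Substituting N = 11n: C(99n, 11n) ~ (387420489/16777216)^(11n) · sqrt(9/(16π·11n)).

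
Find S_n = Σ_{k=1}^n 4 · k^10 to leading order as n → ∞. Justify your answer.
S_n ~ 4 · n^11 / 11

By integral comparison (Euler-Maclaurin), Σ_{k=1}^n 4 · k^10 = 4 · ∫_0^n x^10 dx + O(n^10) = 4 · n^11/11 + O(n^10). (Equivalently, Faulhaber's formula gives the same leading term.)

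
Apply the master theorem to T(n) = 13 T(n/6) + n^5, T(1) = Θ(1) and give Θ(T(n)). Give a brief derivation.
T(n) = Θ(n^5)

log_6 13 ≈ 1.432. f(n) = n^5 dominates n^(log_6 13) since 5 > 1.432, and the regularity condition a·f(n/b) = 13·(n/6)^5 = (13/7776)·n^5 ≤ c·f(n) holds with c = 13/7776 ≈ 0.00167 < 1. So this is Case 3: T(n) = Θ(f(n)) = Θ(n^5).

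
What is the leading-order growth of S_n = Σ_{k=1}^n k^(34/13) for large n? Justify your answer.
S_n ~ (13/47) · n^(47/13)

Integral comparison: Σ_{k=1}^n k^(34/13) = ∫_0^n x^(34/13) dx + O(n^(34/13)). The integral is n^(1 + 34/13) / (1 + 34/13) = n^((34+13)/13) / ((34+13)/13) = (13/47) · n^(47/13).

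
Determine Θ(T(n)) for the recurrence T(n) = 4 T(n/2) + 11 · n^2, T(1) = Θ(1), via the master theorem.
T(n) = Θ(n^2 log n)

log_2 4 = 2, and f(n) = 11 · n^2 = Θ(n^(log_2 4)). This is Case 2 of the master theorem: T(n) = Θ(f(n) · log n) = Θ(n^2 log n).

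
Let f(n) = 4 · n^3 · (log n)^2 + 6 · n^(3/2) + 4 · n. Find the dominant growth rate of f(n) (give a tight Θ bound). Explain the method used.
f(n) ∈ Θ(n^3 · (log n)^2)

Compare the terms by growth order. For large n, n^a · (log n)^b dominates n^a' · (log n)^b' iff a > a', or (a = a' and b > b'). Ranking the 3 terms shows the dominant one is 4 · n^3 · (log n)^2. Hence f(n) ∈ Θ(n^3 · (log n)^2).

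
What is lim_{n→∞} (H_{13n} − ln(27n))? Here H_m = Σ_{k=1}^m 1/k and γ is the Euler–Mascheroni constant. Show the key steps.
lim = ln(13/27) + γ

By Euler-Maclaurin, H_m = ln m + γ + O(1/m). So
  H_{13n} − ln(27n) = ln(13n) + γ − ln(27n) + O(1/n)
                       = ln(13/27) + γ + O(1/n).
Hence the limit is ln(13/27) + γ.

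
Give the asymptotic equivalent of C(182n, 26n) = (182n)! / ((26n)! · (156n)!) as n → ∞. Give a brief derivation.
C(182n, 26n) ~ (823543/46656)^(26n) · sqrt(7/(12π·26n))

Write N = 26n. Apply Stirling to each factorial:
  (7N)! ~ sqrt(2π·7N) · (7N/e)^(7N),
  N! ~ sqrt(2π N) · (N/e)^N,
  (6N)! ~ sqrt(2π·6N) · (6N/e)^(6N).
The exponential factors combine to (7N)^(7N) / (N^N · (6N)^(6N)) = 7^(7N)/6^(6N) = (7^7/6^6)^N = (823543/46656)^N.
The square-root prefactors combine to sqrt(2π·7N) / (sqrt(2π N)·sqrt(2π·6N)) = sqrt(7 / (2π·6·N)) = sqrt(7/(12π·26n)).
Substituting N = 26n: C(182n, 26n) ~ (823543/46656)^(26n) · sqrt(7/(12π·26n)).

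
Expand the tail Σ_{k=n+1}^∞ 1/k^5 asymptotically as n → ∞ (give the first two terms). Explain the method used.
Σ_{k>n} 1/k^5 = 1/(4 · n^4) − 1/(2 · n^5) + O(1/n^6)

Compare to the integral: ∫_{n}^∞ x^(−5) dx = [−x^(−4)/4]_{n}^∞ = 1/((5−1)·n^4). The Euler-Maclaurin correction adds −f(n)/2 = −1/(2·n^5). Euler-Maclaurin then gives
  Σ_{k>n} 1/k^5 = ∫_{n}^∞ dx/x^5 − 1/(2·n^5) + O(1/n^6).
(Equivalently this is ζ(5) − Σ_{k≤n} 1/k^5.)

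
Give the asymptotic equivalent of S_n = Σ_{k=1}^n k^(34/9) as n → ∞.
S_n ~ (9/43) · n^(43/9)

Integral comparison: Σ_{k=1}^n k^(34/9) = ∫_0^n x^(34/9) dx + O(n^(34/9)). The integral is n^(1 + 34/9) / (1 + 34/9) = n^((34+9)/9) / ((34+9)/9) = (9/43) · n^(43/9).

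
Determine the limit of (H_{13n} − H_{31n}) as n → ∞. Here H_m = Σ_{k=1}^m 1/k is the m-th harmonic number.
lim = ln(13/31)

Euler-Maclaurin gives H_m = ln m + γ + 1/(2m) + O(1/m^2). The γ and O(1/m) terms cancel in the difference:
  H_{13n} − H_{31n} = ln(13n) − ln(31n) + O(1/n) = ln(13/31) + O(1/n).
Hence the limit is ln(13/31).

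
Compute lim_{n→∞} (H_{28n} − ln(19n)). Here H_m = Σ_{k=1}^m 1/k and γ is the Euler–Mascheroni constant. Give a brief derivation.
lim = ln(28/19) + γ

By Euler-Maclaurin, H_m = ln m + γ + O(1/m). So
  H_{28n} − ln(19n) = ln(28n) + γ − ln(19n) + O(1/n)
                       = ln(28/19) + γ + O(1/n).
Hence the limit is ln(28/19) + γ.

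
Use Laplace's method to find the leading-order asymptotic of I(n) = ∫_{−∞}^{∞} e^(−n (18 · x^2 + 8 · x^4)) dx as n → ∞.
I(n) ~ sqrt(π/(18n))

φ(x) = 18 · x^2 + 8 · x^4 has its unique global minimum at x* = 0 (since φ'(x) = 36x + 32x^3 = 0 only at x = 0 for real x with both coefficients positive, and φ → ∞ as |x| → ∞). At x* = 0, φ(0) = 0 and φ''(0) = 36. Laplace's method then gives
  I(n) ~ sqrt(2π / (n · φ''(0))) · e^(−n φ(0)) = sqrt(2π / (36n)) = sqrt(π/(18n)).
The 8 · x^4 term contributes only at subleading order (an O(1/n) relative correction).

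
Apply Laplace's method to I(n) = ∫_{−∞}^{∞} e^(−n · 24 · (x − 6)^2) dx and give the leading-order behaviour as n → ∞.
I(n) = sqrt(π/(24n))

Here φ(x) = 24 · (x − 6)^2 has its unique minimum at x* = 6 with φ(x*) = 0 and φ''(x*) = 48. Laplace's method gives
  I(n) ~ e^(−n φ(x*)) · sqrt(2π / (n · φ''(x*))) = sqrt(2π / (48n)) = sqrt(π/(24n)).
This is exact: substituting u = (x − 6)·sqrt(24n) gives I(n) = (1/sqrt(24n)) ∫_{−∞}^{∞} e^(−u^2) du = sqrt(π/(24n)).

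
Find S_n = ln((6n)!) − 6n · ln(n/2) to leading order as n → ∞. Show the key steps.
S_n ~ 6n · (ln 12 − 1) + O(ln n)

Stirling: ln((6n)!) = 6n ln(6n) − 6n + O(ln n).
  S_n = 6n ln(6n) − 6n − 6n ln(n/2) + O(ln n)
      = 6n ln(6n) − 6n ln n + 6n ln 2 − 6n + O(ln n)
      = 6n ln 6 + 6n ln 2 − 6n + O(ln n)
      = 6n (ln 12 − 1) + O(ln n).
Numerically ln(12) − 1 ≈ 1.4849.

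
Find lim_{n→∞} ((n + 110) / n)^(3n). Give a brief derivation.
lim = e^330

Rewrite as (1 + 110/n)^(3n). By the standard limit (1 + x/n)^n → e^x, we have (1 + 110/n)^n → e^110, and raising to the 3rd power gives e^330.
More precisely, ln[(1 + 110/n)^(3n)] = 3n · ln(1 + 110/n) = 3n · (110/n + O(1/n^2)) = 330 + O(1/n) → 330.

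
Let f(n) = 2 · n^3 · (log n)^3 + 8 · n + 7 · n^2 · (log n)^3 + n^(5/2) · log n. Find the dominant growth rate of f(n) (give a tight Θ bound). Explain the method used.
f(n) ∈ Θ(n^3 · (log n)^3)

Compare the terms by growth order. For large n, n^a · (log n)^b dominates n^a' · (log n)^b' iff a > a', or (a = a' and b > b'). Ranking the 4 terms shows the dominant one is 2 · n^3 · (log n)^3. Hence f(n) ∈ Θ(n^3 · (log n)^3).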